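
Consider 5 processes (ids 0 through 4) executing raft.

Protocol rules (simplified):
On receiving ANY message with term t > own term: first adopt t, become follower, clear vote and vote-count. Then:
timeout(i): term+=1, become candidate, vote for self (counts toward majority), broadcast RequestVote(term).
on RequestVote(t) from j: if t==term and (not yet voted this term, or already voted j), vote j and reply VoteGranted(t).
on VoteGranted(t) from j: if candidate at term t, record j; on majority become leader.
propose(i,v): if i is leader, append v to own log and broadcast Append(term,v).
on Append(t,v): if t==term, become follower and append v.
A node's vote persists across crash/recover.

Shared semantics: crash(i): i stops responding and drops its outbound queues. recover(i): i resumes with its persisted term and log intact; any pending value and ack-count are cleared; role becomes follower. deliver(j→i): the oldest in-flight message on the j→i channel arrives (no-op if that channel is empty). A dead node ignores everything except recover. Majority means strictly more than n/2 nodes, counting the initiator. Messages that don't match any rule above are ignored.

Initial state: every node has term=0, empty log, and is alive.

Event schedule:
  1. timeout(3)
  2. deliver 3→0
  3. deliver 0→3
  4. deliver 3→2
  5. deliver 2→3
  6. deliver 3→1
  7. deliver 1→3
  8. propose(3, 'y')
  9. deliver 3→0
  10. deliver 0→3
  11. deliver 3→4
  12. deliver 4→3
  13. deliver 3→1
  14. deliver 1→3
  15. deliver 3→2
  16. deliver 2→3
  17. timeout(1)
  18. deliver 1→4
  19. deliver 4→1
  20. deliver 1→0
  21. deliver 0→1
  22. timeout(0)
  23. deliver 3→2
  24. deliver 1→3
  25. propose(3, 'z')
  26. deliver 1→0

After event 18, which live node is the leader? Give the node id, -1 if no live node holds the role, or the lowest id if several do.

3

step 1 timeout(3): 3={cand,t=1,log=-}
step 2 deliver 3→0: 0={foll,t=1,log=-}
step 3 deliver 0→3: —
step 4 deliver 3→2: 2={foll,t=1,log=-}
step 5 deliver 2→3: 3={lead,t=1,log=-}
step 6 deliver 3→1: 1={foll,t=1,log=-}
step 7 deliver 1→3: —
step 8 propose(3,'y'): 3={lead,t=1,log=y}
step 9 deliver 3→0: 0={foll,t=1,log=y}
step 10 deliver 0→3: —
step 11 deliver 3→4: 4={foll,t=1,log=-}
step 12 deliver 4→3: —
step 13 deliver 3→1: 1={foll,t=1,log=y}
step 14 deliver 1→3: —
step 15 deliver 3→2: 2={foll,t=1,log=y}
step 16 deliver 2→3: —
step 17 timeout(1): 1={cand,t=2,log=y}
step 18 deliver 1→4: 4={foll,t=2,log=-}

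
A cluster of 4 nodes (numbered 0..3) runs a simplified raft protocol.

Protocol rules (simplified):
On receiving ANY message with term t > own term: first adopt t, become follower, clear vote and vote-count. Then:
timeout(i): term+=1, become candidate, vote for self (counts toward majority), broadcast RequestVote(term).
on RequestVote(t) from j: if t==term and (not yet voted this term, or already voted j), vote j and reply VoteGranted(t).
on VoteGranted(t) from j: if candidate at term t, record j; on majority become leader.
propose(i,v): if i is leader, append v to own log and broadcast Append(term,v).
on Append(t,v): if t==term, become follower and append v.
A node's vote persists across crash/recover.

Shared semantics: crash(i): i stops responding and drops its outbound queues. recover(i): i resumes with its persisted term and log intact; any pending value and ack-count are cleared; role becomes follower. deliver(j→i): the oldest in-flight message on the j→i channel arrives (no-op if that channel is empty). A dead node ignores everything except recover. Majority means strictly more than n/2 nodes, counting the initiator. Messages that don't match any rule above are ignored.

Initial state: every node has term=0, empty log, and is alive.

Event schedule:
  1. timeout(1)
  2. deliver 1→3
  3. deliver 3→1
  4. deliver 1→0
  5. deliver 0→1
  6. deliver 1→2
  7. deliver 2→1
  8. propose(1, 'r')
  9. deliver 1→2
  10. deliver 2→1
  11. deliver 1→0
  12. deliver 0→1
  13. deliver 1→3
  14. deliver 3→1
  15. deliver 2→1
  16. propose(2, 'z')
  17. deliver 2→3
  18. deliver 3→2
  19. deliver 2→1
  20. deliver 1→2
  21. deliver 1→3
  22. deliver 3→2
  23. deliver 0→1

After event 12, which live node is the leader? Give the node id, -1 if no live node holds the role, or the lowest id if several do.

1

e1 timeout(1): 1[cand,t=1,-]
e2 deliver 1→3: 3[foll,t=1,-]
e3 deliver 3→1: ·
e4 deliver 1→0: 0[foll,t=1,-]
e5 deliver 0→1: 1[lead,t=1,-]
e6 deliver 1→2: 2[foll,t=1,-]
e7 deliver 2→1: ·
e8 propose(1,'r'): 1[lead,t=1,r]
e9 deliver 1→2: 2[foll,t=1,r]
e10 deliver 2→1: ·
e11 deliver 1→0: 0[foll,t=1,r]
e12 deliver 0→1: ·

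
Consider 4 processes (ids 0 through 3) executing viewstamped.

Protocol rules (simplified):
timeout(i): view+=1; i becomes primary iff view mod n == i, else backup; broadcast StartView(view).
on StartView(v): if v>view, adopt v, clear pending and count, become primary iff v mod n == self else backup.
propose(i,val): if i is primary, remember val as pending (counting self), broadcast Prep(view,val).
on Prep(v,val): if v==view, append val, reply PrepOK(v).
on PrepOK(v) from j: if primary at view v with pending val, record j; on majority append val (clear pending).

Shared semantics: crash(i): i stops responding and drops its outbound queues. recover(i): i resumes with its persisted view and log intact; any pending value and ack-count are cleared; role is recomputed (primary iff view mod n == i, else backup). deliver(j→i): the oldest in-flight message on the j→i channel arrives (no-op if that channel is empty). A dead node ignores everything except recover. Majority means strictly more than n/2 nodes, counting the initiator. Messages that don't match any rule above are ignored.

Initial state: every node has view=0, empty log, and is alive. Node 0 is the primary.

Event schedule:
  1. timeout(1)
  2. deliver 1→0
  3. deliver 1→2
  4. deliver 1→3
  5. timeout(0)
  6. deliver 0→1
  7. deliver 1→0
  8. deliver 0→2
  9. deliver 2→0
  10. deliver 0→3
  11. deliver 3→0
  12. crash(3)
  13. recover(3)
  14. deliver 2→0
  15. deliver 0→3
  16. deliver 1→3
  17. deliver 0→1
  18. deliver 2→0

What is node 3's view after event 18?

2

after 1 — timeout(1): n1:prim/v1/[-]
after 2 — deliver 1→0: n0:back/v1/[-]
after 3 — deliver 1→2: n2:back/v1/[-]
after 4 — deliver 1→3: n3:back/v1/[-]
after 5 — timeout(0): n0:back/v2/[-]
after 6 — deliver 0→1: n1:back/v2/[-]
after 7 — deliver 1→0: ·
after 8 — deliver 0→2: n2:prim/v2/[-]
after 9 — deliver 2→0: ·
after 10 — deliver 0→3: n3:back/v2/[-]
after 11 — deliver 3→0: ·
after 12 — crash(3): n3:✗back/v2/[-]
after 13 — recover(3): n3:back/v2/[-]
after 14 — deliver 2→0: ·
after 15 — deliver 0→3: ·
after 16 — deliver 1→3: ·
after 17 — deliver 0→1: ·
after 18 — deliver 2→0: ·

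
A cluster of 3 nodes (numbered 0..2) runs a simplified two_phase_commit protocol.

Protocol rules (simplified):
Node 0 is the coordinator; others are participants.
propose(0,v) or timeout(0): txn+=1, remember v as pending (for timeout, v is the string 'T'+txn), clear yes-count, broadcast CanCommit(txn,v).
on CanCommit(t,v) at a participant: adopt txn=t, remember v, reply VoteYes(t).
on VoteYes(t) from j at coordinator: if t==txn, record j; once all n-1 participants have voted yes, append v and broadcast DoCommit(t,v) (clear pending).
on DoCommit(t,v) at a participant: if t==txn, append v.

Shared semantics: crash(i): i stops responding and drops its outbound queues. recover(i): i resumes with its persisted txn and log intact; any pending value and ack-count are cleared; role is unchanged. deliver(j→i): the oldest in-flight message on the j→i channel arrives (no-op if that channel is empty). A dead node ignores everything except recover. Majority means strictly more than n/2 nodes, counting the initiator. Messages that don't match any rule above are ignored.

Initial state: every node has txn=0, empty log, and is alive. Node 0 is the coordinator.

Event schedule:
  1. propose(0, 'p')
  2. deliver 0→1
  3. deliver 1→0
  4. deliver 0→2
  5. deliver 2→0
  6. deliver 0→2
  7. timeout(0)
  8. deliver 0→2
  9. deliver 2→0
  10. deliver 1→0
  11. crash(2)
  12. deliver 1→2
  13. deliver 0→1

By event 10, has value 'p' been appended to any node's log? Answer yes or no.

yes

[1] propose(0,'p') → N0(coor t1 [-])
[2] deliver 0→1 → N1(part t1 [-])
[3] deliver 1→0 → ∅
[4] deliver 0→2 → N2(part t1 [-])
[5] deliver 2→0 → N0(coor t1 [p])
[6] deliver 0→2 → N2(part t1 [p])
[7] timeout(0) → N0(coor t2 [p])
[8] deliver 0→2 → N2(part t2 [p])
[9] deliver 2→0 → ∅
[10] deliver 1→0 → ∅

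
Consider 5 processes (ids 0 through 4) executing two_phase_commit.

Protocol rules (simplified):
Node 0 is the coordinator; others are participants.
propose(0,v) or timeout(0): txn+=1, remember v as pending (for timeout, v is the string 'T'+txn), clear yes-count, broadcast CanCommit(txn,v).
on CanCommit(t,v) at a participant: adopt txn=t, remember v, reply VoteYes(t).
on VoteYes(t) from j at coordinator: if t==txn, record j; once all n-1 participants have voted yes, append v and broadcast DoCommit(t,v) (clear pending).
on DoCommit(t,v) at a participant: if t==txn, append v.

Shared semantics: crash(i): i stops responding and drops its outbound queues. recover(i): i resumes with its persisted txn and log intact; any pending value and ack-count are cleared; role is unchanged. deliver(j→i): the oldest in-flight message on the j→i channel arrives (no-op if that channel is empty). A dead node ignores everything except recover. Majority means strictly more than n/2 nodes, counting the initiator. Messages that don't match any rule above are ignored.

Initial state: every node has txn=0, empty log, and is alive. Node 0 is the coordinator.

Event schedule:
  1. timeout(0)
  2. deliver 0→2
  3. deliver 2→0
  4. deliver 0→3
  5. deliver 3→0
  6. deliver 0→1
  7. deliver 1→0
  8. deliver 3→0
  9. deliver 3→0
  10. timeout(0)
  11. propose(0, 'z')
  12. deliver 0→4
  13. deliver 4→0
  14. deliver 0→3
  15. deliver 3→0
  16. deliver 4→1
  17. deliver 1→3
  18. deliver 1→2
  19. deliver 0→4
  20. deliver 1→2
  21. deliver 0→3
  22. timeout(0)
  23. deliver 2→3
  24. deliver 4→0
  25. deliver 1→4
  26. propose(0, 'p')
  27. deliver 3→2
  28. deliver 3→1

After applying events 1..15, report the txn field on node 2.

e1 timeout(0): 0[coor,t=1,-]
e2 deliver 0→2: 2[part,t=1,-]
e3 deliver 2→0: ·
e4 deliver 0→3: 3[part,t=1,-]
e5 deliver 3→0: ·
e6 deliver 0→1: 1[part,t=1,-]
e7 deliver 1→0: ·
e8 deliver 3→0: ·
e9 deliver 3→0: ·
e10 timeout(0): 0[coor,t=2,-]
e11 propose(0,'z'): 0[coor,t=3,-]
e12 deliver 0→4: 4[part,t=1,-]
e13 deliver 4→0: ·
e14 deliver 0→3: 3[part,t=2,-]
e15 deliver 3→0: ·

1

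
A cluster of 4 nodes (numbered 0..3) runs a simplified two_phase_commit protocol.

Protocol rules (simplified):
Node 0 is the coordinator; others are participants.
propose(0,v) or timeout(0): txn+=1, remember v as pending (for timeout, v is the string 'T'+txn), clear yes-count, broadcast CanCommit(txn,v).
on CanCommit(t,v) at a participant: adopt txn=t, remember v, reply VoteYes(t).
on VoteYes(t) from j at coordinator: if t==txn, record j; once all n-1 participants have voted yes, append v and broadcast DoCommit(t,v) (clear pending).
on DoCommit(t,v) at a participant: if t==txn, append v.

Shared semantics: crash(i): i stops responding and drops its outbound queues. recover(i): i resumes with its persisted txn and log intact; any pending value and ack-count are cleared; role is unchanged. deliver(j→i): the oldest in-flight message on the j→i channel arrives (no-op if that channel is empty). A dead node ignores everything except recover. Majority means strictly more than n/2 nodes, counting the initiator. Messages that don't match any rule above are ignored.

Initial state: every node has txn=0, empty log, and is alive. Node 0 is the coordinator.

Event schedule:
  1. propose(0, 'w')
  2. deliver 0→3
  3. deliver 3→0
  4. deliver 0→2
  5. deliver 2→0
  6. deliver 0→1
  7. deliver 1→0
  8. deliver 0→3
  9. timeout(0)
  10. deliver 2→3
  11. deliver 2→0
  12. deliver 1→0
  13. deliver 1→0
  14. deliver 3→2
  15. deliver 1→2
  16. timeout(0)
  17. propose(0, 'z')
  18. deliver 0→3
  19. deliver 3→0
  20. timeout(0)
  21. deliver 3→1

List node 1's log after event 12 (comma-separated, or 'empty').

empty

e1 propose(0,'w'): 0[coor,t=1,-]
e2 deliver 0→3: 3[part,t=1,-]
e3 deliver 3→0: ·
e4 deliver 0→2: 2[part,t=1,-]
e5 deliver 2→0: ·
e6 deliver 0→1: 1[part,t=1,-]
e7 deliver 1→0: 0[coor,t=1,w]
e8 deliver 0→3: 3[part,t=1,w]
e9 timeout(0): 0[coor,t=2,w]
e10 deliver 2→3: ·
e11 deliver 2→0: ·
e12 deliver 1→0: ·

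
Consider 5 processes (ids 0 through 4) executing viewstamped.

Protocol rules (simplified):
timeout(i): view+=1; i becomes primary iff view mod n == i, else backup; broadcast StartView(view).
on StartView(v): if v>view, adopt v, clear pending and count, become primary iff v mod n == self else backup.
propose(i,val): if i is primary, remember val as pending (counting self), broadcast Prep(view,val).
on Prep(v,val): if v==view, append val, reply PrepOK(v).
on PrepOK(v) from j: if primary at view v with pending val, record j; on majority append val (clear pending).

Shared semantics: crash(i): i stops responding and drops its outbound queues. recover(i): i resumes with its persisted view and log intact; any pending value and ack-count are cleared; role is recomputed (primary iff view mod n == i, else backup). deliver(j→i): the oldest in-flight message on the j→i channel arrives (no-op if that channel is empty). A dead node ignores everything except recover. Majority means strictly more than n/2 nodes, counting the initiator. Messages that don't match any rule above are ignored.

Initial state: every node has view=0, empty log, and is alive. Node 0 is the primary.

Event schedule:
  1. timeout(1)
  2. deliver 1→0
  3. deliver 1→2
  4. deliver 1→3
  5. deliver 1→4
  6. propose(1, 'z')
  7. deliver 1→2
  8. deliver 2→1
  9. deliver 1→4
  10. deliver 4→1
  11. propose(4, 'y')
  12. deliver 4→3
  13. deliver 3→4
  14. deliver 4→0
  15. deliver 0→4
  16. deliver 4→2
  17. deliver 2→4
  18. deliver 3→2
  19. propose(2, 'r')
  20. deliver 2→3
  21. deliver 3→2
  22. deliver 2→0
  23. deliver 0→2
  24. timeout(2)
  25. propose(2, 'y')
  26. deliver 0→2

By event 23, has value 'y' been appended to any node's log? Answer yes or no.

no

e1 timeout(1): 1[prim,v=1,-]
e2 deliver 1→0: 0[back,v=1,-]
e3 deliver 1→2: 2[back,v=1,-]
e4 deliver 1→3: 3[back,v=1,-]
e5 deliver 1→4: 4[back,v=1,-]
e6 propose(1,'z'): ·
e7 deliver 1→2: 2[back,v=1,z]
e8 deliver 2→1: ·
e9 deliver 1→4: 4[back,v=1,z]
e10 deliver 4→1: 1[prim,v=1,z]
e11 propose(4,'y'): ·
e12 deliver 4→3: ·
e13 deliver 3→4: ·
e14 deliver 4→0: ·
e15 deliver 0→4: ·
e16 deliver 4→2: ·
e17 deliver 2→4: ·
e18 deliver 3→2: ·
e19 propose(2,'r'): ·
e20 deliver 2→3: ·
e21 deliver 3→2: ·
e22 deliver 2→0: ·
e23 deliver 0→2: ·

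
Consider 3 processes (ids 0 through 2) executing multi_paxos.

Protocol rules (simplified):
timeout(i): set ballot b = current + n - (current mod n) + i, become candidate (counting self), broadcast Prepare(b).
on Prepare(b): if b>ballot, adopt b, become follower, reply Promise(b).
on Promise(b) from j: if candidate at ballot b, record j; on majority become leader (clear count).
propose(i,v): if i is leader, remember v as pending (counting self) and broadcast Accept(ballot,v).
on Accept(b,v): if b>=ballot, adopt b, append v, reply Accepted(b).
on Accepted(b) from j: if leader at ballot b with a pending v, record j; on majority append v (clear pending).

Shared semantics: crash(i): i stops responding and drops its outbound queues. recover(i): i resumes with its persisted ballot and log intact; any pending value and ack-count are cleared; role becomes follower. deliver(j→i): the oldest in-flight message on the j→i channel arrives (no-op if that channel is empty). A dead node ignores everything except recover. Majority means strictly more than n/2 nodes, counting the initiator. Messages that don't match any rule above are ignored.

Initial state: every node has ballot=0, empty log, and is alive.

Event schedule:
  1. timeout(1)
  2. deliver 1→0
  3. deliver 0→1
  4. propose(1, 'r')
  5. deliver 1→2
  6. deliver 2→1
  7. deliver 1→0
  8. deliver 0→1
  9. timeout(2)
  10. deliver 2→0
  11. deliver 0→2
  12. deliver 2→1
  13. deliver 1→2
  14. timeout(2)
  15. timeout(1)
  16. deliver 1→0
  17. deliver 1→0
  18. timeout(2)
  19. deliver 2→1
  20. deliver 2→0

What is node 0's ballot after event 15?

step 1 timeout(1): 1={cand,b=4,log=-}
step 2 deliver 1→0: 0={foll,b=4,log=-}
step 3 deliver 0→1: 1={lead,b=4,log=-}
step 4 propose(1,'r'): —
step 5 deliver 1→2: 2={foll,b=4,log=-}
step 6 deliver 2→1: —
step 7 deliver 1→0: 0={foll,b=4,log=r}
step 8 deliver 0→1: 1={lead,b=4,log=r}
step 9 timeout(2): 2={cand,b=8,log=-}
step 10 deliver 2→0: 0={foll,b=8,log=r}
step 11 deliver 0→2: 2={lead,b=8,log=-}
step 12 deliver 2→1: 1={foll,b=8,log=r}
step 13 deliver 1→2: —
step 14 timeout(2): 2={cand,b=11,log=-}
step 15 timeout(1): 1={cand,b=10,log=r}

8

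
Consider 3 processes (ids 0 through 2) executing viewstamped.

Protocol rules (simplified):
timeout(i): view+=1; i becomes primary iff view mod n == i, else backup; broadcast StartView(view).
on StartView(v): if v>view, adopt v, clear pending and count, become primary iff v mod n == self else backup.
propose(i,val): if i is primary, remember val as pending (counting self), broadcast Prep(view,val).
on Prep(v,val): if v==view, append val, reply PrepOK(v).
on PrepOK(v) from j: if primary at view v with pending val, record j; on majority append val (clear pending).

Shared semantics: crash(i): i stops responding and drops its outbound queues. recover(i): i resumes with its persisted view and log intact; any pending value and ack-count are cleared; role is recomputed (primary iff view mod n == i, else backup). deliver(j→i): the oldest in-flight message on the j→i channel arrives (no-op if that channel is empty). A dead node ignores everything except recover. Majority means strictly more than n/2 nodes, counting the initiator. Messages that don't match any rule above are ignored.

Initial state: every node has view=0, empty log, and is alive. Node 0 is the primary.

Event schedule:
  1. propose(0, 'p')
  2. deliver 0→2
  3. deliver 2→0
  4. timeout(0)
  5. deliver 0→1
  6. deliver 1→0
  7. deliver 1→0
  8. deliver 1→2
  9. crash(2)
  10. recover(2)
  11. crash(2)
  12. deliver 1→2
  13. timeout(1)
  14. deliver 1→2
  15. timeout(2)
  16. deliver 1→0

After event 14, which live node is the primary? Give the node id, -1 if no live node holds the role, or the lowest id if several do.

1

step 1 propose(0,'p'): —
step 2 deliver 0→2: 2={back,v=0,log=p}
step 3 deliver 2→0: 0={prim,v=0,log=p}
step 4 timeout(0): 0={back,v=1,log=p}
step 5 deliver 0→1: 1={back,v=0,log=p}
step 6 deliver 1→0: —
step 7 deliver 1→0: —
step 8 deliver 1→2: —
step 9 crash(2): 2={✗back,v=0,log=p}
step 10 recover(2): 2={back,v=0,log=p}
step 11 crash(2): 2={✗back,v=0,log=p}
step 12 deliver 1→2: —
step 13 timeout(1): 1={prim,v=1,log=p}
step 14 deliver 1→2: —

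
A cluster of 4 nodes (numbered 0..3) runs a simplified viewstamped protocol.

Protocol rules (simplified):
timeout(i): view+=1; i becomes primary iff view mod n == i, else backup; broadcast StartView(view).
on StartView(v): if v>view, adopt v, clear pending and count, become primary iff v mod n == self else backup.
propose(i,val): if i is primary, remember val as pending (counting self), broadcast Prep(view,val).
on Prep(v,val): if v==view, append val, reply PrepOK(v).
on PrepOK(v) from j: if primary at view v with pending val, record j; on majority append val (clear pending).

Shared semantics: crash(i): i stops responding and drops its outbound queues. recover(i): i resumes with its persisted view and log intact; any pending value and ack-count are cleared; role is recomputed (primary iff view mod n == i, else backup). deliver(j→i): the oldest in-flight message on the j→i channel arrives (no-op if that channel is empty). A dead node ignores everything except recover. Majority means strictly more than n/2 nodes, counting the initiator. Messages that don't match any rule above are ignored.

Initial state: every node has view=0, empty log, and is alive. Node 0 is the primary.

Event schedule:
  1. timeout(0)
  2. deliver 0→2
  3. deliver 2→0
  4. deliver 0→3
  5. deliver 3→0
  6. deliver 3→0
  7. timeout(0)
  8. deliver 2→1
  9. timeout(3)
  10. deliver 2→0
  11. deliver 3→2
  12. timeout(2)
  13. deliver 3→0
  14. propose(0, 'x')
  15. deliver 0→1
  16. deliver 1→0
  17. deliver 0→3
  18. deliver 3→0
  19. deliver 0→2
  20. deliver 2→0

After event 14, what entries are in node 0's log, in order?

step 1 timeout(0): 0={back,v=1,log=-}
step 2 deliver 0→2: 2={back,v=1,log=-}
step 3 deliver 2→0: —
step 4 deliver 0→3: 3={back,v=1,log=-}
step 5 deliver 3→0: —
step 6 deliver 3→0: —
step 7 timeout(0): 0={back,v=2,log=-}
step 8 deliver 2→1: —
step 9 timeout(3): 3={back,v=2,log=-}
step 10 deliver 2→0: —
step 11 deliver 3→2: 2={prim,v=2,log=-}
step 12 timeout(2): 2={back,v=3,log=-}
step 13 deliver 3→0: —
step 14 propose(0,'x'): —

empty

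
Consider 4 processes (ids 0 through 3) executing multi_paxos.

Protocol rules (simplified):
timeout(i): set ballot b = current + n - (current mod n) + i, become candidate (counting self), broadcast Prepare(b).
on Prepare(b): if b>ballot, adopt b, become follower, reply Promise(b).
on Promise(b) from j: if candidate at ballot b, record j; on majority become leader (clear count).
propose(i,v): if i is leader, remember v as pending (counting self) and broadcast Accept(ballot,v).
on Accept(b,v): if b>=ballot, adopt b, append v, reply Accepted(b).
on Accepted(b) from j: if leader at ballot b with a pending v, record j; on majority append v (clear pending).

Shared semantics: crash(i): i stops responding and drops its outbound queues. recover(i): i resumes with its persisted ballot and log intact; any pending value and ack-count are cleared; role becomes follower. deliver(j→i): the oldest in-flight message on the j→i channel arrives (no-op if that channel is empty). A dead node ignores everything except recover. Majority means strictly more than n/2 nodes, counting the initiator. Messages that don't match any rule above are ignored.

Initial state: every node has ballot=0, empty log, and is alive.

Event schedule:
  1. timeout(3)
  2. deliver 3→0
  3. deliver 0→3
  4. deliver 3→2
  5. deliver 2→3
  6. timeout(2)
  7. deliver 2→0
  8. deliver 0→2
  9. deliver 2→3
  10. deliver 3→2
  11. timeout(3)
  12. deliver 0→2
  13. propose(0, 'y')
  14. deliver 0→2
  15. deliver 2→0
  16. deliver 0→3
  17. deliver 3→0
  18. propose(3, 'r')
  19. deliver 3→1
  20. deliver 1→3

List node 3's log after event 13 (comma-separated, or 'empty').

empty

[1] timeout(3) → N3(cand b7 [-])
[2] deliver 3→0 → N0(foll b7 [-])
[3] deliver 0→3 → ∅
[4] deliver 3→2 → N2(foll b7 [-])
[5] deliver 2→3 → N3(lead b7 [-])
[6] timeout(2) → N2(cand b10 [-])
[7] deliver 2→0 → N0(foll b10 [-])
[8] deliver 0→2 → ∅
[9] deliver 2→3 → N3(foll b10 [-])
[10] deliver 3→2 → N2(lead b10 [-])
[11] timeout(3) → N3(cand b15 [-])
[12] deliver 0→2 → ∅
[13] propose(0,'y') → ∅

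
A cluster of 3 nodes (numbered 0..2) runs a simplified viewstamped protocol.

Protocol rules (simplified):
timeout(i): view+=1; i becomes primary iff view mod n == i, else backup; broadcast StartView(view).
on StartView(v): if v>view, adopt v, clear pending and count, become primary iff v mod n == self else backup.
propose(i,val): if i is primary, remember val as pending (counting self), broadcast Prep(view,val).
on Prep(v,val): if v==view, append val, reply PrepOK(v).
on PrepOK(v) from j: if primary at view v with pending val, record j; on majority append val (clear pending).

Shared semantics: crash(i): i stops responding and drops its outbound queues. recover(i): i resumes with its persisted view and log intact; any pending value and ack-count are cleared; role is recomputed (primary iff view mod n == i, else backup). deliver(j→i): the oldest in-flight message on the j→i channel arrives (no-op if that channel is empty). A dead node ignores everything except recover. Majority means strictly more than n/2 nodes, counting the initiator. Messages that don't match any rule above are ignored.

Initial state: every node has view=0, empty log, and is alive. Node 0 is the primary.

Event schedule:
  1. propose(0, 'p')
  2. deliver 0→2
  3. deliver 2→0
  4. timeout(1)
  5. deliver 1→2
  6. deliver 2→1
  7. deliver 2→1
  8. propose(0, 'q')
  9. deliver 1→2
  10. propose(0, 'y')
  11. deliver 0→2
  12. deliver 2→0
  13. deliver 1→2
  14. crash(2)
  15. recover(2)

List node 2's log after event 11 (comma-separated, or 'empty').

p

after 1 — propose(0,'p'): ·
after 2 — deliver 0→2: n2:back/v0/[p]
after 3 — deliver 2→0: n0:prim/v0/[p]
after 4 — timeout(1): n1:prim/v1/[-]
after 5 — deliver 1→2: n2:back/v1/[p]
after 6 — deliver 2→1: ·
after 7 — deliver 2→1: ·
after 8 — propose(0,'q'): ·
after 9 — deliver 1→2: ·
after 10 — propose(0,'y'): ·
after 11 — deliver 0→2: ·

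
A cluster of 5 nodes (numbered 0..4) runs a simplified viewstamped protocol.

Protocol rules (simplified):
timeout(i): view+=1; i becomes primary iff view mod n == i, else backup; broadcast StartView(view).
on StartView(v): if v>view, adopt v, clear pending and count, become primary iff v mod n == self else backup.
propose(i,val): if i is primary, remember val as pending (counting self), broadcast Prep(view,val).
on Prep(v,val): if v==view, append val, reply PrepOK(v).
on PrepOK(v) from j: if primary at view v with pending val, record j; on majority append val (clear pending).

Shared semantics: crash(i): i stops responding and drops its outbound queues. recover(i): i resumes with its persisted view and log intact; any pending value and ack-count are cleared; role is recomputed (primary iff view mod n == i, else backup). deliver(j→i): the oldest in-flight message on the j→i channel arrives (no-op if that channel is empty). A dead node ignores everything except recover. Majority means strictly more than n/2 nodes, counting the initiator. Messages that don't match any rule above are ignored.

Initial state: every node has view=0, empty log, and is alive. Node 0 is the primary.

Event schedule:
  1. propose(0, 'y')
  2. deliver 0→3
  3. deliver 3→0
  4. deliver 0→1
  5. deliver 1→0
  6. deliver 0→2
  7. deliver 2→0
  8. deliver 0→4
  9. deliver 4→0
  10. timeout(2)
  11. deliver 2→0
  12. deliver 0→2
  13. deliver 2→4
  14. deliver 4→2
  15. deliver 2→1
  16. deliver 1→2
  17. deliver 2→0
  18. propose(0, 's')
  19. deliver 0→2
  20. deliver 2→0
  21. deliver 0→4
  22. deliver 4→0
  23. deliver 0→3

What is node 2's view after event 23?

1

after 1 — propose(0,'y'): ·
after 2 — deliver 0→3: n3:back/v0/[y]
after 3 — deliver 3→0: ·
after 4 — deliver 0→1: n1:back/v0/[y]
after 5 — deliver 1→0: n0:prim/v0/[y]
after 6 — deliver 0→2: n2:back/v0/[y]
after 7 — deliver 2→0: ·
after 8 — deliver 0→4: n4:back/v0/[y]
after 9 — deliver 4→0: ·
after 10 — timeout(2): n2:back/v1/[y]
after 11 — deliver 2→0: n0:back/v1/[y]
after 12 — deliver 0→2: ·
after 13 — deliver 2→4: n4:back/v1/[y]
after 14 — deliver 4→2: ·
after 15 — deliver 2→1: n1:prim/v1/[y]
after 16 — deliver 1→2: ·
after 17 — deliver 2→0: ·
after 18 — propose(0,'s'): ·
after 19 — deliver 0→2: ·
after 20 — deliver 2→0: ·
after 21 — deliver 0→4: ·
after 22 — deliver 4→0: ·
after 23 — deliver 0→3: ·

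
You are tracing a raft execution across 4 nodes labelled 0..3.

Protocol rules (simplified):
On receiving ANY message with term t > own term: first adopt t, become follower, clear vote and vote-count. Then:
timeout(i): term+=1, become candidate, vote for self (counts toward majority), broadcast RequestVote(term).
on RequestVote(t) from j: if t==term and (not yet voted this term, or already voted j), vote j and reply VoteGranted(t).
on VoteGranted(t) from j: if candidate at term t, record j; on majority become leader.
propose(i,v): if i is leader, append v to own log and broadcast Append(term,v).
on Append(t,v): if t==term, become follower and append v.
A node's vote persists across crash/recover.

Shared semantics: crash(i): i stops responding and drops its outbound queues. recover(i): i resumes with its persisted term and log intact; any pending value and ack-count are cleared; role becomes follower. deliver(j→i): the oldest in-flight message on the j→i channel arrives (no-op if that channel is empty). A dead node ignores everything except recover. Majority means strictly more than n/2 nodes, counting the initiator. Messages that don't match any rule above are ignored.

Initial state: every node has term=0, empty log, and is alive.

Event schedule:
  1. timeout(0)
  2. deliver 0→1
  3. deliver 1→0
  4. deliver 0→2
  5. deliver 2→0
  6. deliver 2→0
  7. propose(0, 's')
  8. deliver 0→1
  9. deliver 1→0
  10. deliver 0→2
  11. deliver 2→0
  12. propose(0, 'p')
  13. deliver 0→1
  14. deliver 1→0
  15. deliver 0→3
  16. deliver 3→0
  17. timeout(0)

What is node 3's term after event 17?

e1 timeout(0): 0[cand,t=1,-]
e2 deliver 0→1: 1[foll,t=1,-]
e3 deliver 1→0: ·
e4 deliver 0→2: 2[foll,t=1,-]
e5 deliver 2→0: 0[lead,t=1,-]
e6 deliver 2→0: ·
e7 propose(0,'s'): 0[lead,t=1,s]
e8 deliver 0→1: 1[foll,t=1,s]
e9 deliver 1→0: ·
e10 deliver 0→2: 2[foll,t=1,s]
e11 deliver 2→0: ·
e12 propose(0,'p'): 0[lead,t=1,s,p]
e13 deliver 0→1: 1[foll,t=1,s,p]
e14 deliver 1→0: ·
e15 deliver 0→3: 3[foll,t=1,-]
e16 deliver 3→0: ·
e17 timeout(0): 0[cand,t=2,s,p]

1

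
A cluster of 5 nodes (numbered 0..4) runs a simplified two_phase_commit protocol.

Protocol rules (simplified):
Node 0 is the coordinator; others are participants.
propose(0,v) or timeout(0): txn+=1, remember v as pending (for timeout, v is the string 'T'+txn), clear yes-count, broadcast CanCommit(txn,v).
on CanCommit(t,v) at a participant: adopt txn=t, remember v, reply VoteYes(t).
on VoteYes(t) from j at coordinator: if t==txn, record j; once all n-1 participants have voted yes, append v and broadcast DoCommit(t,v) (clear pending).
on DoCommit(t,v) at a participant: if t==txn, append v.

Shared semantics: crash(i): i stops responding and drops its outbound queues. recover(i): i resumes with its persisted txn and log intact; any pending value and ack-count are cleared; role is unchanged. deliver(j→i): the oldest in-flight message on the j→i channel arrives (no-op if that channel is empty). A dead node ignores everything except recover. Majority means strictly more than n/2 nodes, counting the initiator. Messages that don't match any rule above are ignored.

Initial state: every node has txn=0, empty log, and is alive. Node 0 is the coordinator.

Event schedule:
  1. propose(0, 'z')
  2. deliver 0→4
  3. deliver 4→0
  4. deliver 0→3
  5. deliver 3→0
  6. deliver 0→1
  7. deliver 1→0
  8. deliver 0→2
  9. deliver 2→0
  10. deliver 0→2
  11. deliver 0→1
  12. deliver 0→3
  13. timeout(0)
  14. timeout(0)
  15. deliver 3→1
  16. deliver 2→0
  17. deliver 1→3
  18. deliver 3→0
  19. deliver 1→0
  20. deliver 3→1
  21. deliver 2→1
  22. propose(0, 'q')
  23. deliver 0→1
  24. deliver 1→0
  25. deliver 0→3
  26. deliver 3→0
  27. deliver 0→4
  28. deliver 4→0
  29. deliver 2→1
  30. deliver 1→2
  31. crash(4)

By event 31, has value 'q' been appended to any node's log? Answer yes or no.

no

step 1 propose(0,'z'): 0={coor,t=1,log=-}
step 2 deliver 0→4: 4={part,t=1,log=-}
step 3 deliver 4→0: —
step 4 deliver 0→3: 3={part,t=1,log=-}
step 5 deliver 3→0: —
step 6 deliver 0→1: 1={part,t=1,log=-}
step 7 deliver 1→0: —
step 8 deliver 0→2: 2={part,t=1,log=-}
step 9 deliver 2→0: 0={coor,t=1,log=z}
step 10 deliver 0→2: 2={part,t=1,log=z}
step 11 deliver 0→1: 1={part,t=1,log=z}
step 12 deliver 0→3: 3={part,t=1,log=z}
step 13 timeout(0): 0={coor,t=2,log=z}
step 14 timeout(0): 0={coor,t=3,log=z}
step 15 deliver 3→1: —
step 16 deliver 2→0: —
step 17 deliver 1→3: —
step 18 deliver 3→0: —
step 19 deliver 1→0: —
step 20 deliver 3→1: —
step 21 deliver 2→1: —
step 22 propose(0,'q'): 0={coor,t=4,log=z}
step 23 deliver 0→1: 1={part,t=2,log=z}
step 24 deliver 1→0: —
step 25 deliver 0→3: 3={part,t=2,log=z}
step 26 deliver 3→0: —
step 27 deliver 0→4: 4={part,t=1,log=z}
step 28 deliver 4→0: —
step 29 deliver 2→1: —
step 30 deliver 1→2: —
step 31 crash(4): 4={✗part,t=1,log=z}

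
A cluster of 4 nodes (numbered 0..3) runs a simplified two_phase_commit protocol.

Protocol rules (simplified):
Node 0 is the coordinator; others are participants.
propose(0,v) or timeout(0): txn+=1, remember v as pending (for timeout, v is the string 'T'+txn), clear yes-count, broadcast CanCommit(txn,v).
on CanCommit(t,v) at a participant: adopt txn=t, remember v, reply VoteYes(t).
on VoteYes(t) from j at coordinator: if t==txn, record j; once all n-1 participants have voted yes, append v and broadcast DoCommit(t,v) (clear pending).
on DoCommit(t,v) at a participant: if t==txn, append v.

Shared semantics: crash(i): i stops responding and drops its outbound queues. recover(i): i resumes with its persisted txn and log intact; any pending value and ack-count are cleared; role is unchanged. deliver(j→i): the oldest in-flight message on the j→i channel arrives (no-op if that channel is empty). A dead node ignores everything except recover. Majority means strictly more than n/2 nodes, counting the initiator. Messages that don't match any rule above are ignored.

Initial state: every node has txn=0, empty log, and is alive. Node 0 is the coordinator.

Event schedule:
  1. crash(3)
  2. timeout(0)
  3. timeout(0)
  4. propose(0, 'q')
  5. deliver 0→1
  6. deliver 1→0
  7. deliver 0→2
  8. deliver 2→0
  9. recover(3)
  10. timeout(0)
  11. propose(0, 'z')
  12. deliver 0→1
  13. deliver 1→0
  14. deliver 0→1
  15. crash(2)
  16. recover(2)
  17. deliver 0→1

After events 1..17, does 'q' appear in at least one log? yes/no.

no

after 1 — crash(3): n3:✗part/t0/[-]
after 2 — timeout(0): n0:coor/t1/[-]
after 3 — timeout(0): n0:coor/t2/[-]
after 4 — propose(0,'q'): n0:coor/t3/[-]
after 5 — deliver 0→1: n1:part/t1/[-]
after 6 — deliver 1→0: ·
after 7 — deliver 0→2: n2:part/t1/[-]
after 8 — deliver 2→0: ·
after 9 — recover(3): n3:part/t0/[-]
after 10 — timeout(0): n0:coor/t4/[-]
after 11 — propose(0,'z'): n0:coor/t5/[-]
after 12 — deliver 0→1: n1:part/t2/[-]
after 13 — deliver 1→0: ·
after 14 — deliver 0→1: n1:part/t3/[-]
after 15 — crash(2): n2:✗part/t1/[-]
after 16 — recover(2): n2:part/t1/[-]
after 17 — deliver 0→1: n1:part/t4/[-]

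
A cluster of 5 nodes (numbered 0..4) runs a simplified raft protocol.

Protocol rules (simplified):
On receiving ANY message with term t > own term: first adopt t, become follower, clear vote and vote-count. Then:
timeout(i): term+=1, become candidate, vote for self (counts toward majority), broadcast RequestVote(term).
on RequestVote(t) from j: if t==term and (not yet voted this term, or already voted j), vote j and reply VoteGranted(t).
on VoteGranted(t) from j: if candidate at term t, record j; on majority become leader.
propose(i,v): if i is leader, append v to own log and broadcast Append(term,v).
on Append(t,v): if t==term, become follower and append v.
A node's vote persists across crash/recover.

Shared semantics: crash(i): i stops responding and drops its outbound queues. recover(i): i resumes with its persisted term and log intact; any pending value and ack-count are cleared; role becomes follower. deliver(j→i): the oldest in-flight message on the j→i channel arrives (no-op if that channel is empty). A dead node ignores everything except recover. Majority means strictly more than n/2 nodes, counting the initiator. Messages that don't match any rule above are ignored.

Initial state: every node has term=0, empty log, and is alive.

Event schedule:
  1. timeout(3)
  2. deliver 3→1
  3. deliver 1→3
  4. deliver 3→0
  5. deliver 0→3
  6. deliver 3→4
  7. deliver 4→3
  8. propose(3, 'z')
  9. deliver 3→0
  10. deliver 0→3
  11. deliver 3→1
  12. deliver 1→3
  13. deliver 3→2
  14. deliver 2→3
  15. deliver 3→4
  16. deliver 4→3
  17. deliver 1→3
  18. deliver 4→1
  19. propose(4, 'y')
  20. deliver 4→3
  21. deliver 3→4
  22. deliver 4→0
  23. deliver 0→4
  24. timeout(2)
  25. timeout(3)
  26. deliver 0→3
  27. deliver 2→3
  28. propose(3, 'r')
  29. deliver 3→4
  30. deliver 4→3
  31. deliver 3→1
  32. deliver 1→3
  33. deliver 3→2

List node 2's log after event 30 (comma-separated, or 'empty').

e1 timeout(3): 3[cand,t=1,-]
e2 deliver 3→1: 1[foll,t=1,-]
e3 deliver 1→3: ·
e4 deliver 3→0: 0[foll,t=1,-]
e5 deliver 0→3: 3[lead,t=1,-]
e6 deliver 3→4: 4[foll,t=1,-]
e7 deliver 4→3: ·
e8 propose(3,'z'): 3[lead,t=1,z]
e9 deliver 3→0: 0[foll,t=1,z]
e10 deliver 0→3: ·
e11 deliver 3→1: 1[foll,t=1,z]
e12 deliver 1→3: ·
e13 deliver 3→2: 2[foll,t=1,-]
e14 deliver 2→3: ·
e15 deliver 3→4: 4[foll,t=1,z]
e16 deliver 4→3: ·
e17 deliver 1→3: ·
e18 deliver 4→1: ·
e19 propose(4,'y'): ·
e20 deliver 4→3: ·
e21 deliver 3→4: ·
e22 deliver 4→0: ·
e23 deliver 0→4: ·
e24 timeout(2): 2[cand,t=2,-]
e25 timeout(3): 3[cand,t=2,z]
e26 deliver 0→3: ·
e27 deliver 2→3: ·
e28 propose(3,'r'): ·
e29 deliver 3→4: 4[foll,t=2,z]
e30 deliver 4→3: ·

empty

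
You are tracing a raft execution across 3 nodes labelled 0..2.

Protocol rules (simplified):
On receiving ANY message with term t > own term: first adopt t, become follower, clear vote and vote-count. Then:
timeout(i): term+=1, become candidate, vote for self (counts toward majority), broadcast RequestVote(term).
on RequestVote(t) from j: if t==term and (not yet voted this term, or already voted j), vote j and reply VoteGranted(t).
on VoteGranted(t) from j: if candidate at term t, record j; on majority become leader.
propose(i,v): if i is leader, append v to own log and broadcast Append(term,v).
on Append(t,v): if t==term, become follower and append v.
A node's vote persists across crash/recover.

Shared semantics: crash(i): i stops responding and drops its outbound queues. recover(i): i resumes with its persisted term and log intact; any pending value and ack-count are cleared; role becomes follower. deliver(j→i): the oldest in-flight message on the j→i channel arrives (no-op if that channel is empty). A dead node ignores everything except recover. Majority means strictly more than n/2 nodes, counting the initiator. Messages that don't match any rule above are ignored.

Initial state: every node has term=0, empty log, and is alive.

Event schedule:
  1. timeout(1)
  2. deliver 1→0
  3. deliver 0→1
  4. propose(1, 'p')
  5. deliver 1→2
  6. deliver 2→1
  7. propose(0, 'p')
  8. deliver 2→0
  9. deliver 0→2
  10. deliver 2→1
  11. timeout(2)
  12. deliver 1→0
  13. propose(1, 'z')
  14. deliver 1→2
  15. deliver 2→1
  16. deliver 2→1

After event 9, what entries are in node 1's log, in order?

step 1 timeout(1): 1={cand,t=1,log=-}
step 2 deliver 1→0: 0={foll,t=1,log=-}
step 3 deliver 0→1: 1={lead,t=1,log=-}
step 4 propose(1,'p'): 1={lead,t=1,log=p}
step 5 deliver 1→2: 2={foll,t=1,log=-}
step 6 deliver 2→1: —
step 7 propose(0,'p'): —
step 8 deliver 2→0: —
step 9 deliver 0→2: —

p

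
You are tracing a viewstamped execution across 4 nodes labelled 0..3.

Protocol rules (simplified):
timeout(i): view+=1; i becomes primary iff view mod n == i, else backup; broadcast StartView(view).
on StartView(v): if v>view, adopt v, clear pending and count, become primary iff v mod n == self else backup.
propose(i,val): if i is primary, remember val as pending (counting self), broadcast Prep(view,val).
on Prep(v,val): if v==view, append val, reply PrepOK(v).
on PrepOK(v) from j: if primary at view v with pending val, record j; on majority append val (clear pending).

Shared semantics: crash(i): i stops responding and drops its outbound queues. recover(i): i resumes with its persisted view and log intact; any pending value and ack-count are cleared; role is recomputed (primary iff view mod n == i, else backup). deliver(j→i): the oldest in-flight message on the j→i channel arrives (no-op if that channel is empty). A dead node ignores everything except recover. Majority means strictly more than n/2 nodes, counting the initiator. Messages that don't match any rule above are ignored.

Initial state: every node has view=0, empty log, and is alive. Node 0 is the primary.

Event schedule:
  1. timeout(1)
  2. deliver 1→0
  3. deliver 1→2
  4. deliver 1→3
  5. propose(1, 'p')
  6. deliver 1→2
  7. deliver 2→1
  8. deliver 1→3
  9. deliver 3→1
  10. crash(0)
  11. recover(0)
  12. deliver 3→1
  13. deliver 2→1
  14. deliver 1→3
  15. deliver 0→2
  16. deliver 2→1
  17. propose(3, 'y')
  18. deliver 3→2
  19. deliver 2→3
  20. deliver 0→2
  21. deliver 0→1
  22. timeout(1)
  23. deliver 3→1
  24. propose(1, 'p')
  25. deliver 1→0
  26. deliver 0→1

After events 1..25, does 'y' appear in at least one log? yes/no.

no

after 1 — timeout(1): n1:prim/v1/[-]
after 2 — deliver 1→0: n0:back/v1/[-]
after 3 — deliver 1→2: n2:back/v1/[-]
after 4 — deliver 1→3: n3:back/v1/[-]
after 5 — propose(1,'p'): ·
after 6 — deliver 1→2: n2:back/v1/[p]
after 7 — deliver 2→1: ·
after 8 — deliver 1→3: n3:back/v1/[p]
after 9 — deliver 3→1: n1:prim/v1/[p]
after 10 — crash(0): n0:✗back/v1/[-]
after 11 — recover(0): n0:back/v1/[-]
after 12 — deliver 3→1: ·
after 13 — deliver 2→1: ·
after 14 — deliver 1→3: ·
after 15 — deliver 0→2: ·
after 16 — deliver 2→1: ·
after 17 — propose(3,'y'): ·
after 18 — deliver 3→2: ·
after 19 — deliver 2→3: ·
after 20 — deliver 0→2: ·
after 21 — deliver 0→1: ·
after 22 — timeout(1): n1:back/v2/[p]
after 23 — deliver 3→1: ·
after 24 — propose(1,'p'): ·
after 25 — deliver 1→0: n0:back/v1/[p]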